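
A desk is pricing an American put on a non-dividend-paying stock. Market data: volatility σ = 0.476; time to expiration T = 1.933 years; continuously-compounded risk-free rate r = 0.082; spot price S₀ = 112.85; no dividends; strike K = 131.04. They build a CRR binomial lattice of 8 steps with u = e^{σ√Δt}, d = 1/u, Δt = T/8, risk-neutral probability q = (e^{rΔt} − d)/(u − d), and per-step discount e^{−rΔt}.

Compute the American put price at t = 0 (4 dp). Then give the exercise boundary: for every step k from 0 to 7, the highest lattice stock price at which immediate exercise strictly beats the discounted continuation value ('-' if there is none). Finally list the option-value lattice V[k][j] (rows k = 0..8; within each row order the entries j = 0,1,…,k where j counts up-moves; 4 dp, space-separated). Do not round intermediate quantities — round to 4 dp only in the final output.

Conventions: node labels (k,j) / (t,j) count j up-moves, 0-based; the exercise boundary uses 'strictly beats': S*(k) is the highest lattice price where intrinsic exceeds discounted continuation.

price = 33.0779
boundary = - - 70.6756 55.9311 70.6756 55.9311 70.6756 89.3070
tree:
33.0779
45.3358 21.3843
60.3644 31.1967 11.8129
75.1089 44.1585 18.6754 4.9893
86.7773 60.3644 28.7164 8.7486 1.1899
96.0115 75.1089 42.6187 15.0905 2.3529 0.0000
103.3192 86.7773 60.3644 25.4723 4.6524 0.0000 0.0000
109.1024 96.0115 75.1089 41.7330 9.1993 0.0000 0.0000 0.0000
113.6791 103.3192 86.7773 60.3644 18.1900 0.0000 0.0000 0.0000 0.0000

params: Δt=0.24163 u=1.26362 d=0.79138 q=0.48414 e^(-rΔt)=0.98038
t_8 payoffs: 113.6791 103.3192 86.7773 60.3644 18.1900 0.0000 0.0000 0.0000 0.0000
t_7: node(7,0) S=21.9376 payoff=109.1024 vs cont=106.5316 → 109.1024 [stop]  node(7,1) S=35.0285 payoff=96.0115 vs cont=93.4407 → 96.0115 [stop]  node(7,2) S=55.9311 payoff=75.1089 vs cont=72.5381 → 75.1089 [stop]  node(7,3) S=89.3070 payoff=41.7330 vs cont=39.1622 → 41.7330 [stop]  node(7,4) S=142.5994 payoff=0.0000 vs cont=9.1993 → 9.1993 [wait]  node(7,5) S=227.6930 payoff=0.0000 vs cont=0.0000 → 0.0000 [wait]  node(7,6) S=363.5647 payoff=0.0000 vs cont=0.0000 → 0.0000 [wait]  node(7,7) S=580.5154 payoff=0.0000 vs cont=0.0000 → 0.0000 [wait]  ⇒ S*(7)=89.3070
t_6: node(6,0) S=27.7208 payoff=103.3192 vs cont=100.7484 → 103.3192 [stop]  node(6,1) S=44.2627 payoff=86.7773 vs cont=84.2066 → 86.7773 [stop]  node(6,2) S=70.6756 payoff=60.3644 vs cont=57.7936 → 60.3644 [stop]  node(6,3) S=112.8500 payoff=18.1900 vs cont=25.4723 → 25.4723 [wait]  node(6,4) S=180.1912 payoff=0.0000 vs cont=4.6524 → 4.6524 [wait]  node(6,5) S=287.7171 payoff=0.0000 vs cont=0.0000 → 0.0000 [wait]  node(6,6) S=459.4071 payoff=0.0000 vs cont=0.0000 → 0.0000 [wait]  ⇒ S*(6)=70.6756
t_5: node(5,0) S=35.0285 payoff=96.0115 vs cont=93.4407 → 96.0115 [stop]  node(5,1) S=55.9311 payoff=75.1089 vs cont=72.5381 → 75.1089 [stop]  node(5,2) S=89.3070 payoff=41.7330 vs cont=42.6187 → 42.6187 [wait]  node(5,3) S=142.5994 payoff=0.0000 vs cont=15.0905 → 15.0905 [wait]  node(5,4) S=227.6930 payoff=0.0000 vs cont=2.3529 → 2.3529 [wait]  node(5,5) S=363.5647 payoff=0.0000 vs cont=0.0000 → 0.0000 [wait]  ⇒ S*(5)=55.9311
t_4: node(4,0) S=44.2627 payoff=86.7773 vs cont=84.2066 → 86.7773 [stop]  node(4,1) S=70.6756 payoff=60.3644 vs cont=58.2140 → 60.3644 [stop]  node(4,2) S=112.8500 payoff=18.1900 vs cont=28.7164 → 28.7164 [wait]  node(4,3) S=180.1912 payoff=0.0000 vs cont=8.7486 → 8.7486 [wait]  node(4,4) S=287.7171 payoff=0.0000 vs cont=1.1899 → 1.1899 [wait]  ⇒ S*(4)=70.6756
t_3: node(3,0) S=55.9311 payoff=75.1089 vs cont=72.5381 → 75.1089 [stop]  node(3,1) S=89.3070 payoff=41.7330 vs cont=44.1585 → 44.1585 [wait]  node(3,2) S=142.5994 payoff=0.0000 vs cont=18.6754 → 18.6754 [wait]  node(3,3) S=227.6930 payoff=0.0000 vs cont=4.9893 → 4.9893 [wait]  ⇒ S*(3)=55.9311
t_2: node(2,0) S=70.6756 payoff=60.3644 vs cont=58.9449 → 60.3644 [stop]  node(2,1) S=112.8500 payoff=18.1900 vs cont=31.1967 → 31.1967 [wait]  node(2,2) S=180.1912 payoff=0.0000 vs cont=11.8129 → 11.8129 [wait]  ⇒ S*(2)=70.6756
t_1: node(1,0) S=89.3070 payoff=41.7330 vs cont=45.3358 → 45.3358 [wait]  node(1,1) S=142.5994 payoff=0.0000 vs cont=21.3843 → 21.3843 [wait]  ⇒ S*(1)=-
t_0: node(0,0) S=112.8500 payoff=18.1900 vs cont=33.0779 → 33.0779 [wait]  ⇒ S*(0)=-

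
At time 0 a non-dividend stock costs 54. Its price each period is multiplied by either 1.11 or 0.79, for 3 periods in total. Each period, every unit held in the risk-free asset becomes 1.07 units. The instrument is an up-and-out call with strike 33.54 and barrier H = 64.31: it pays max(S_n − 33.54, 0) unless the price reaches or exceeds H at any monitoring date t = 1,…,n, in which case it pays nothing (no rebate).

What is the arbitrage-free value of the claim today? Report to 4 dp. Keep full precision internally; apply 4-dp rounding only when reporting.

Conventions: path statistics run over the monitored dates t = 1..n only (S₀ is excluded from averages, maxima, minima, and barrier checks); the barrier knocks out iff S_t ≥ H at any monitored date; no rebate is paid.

Under the martingale measure an up-move has probability p* = 0.8750; value the claim as the probability-weighted average of per-path payoffs, discounted 3 periods at R = 1.07.
Enumerate all 2^3 = 8 price paths (U = up ×1.11, D = down ×0.79); each path with k up-moves has probability p*^k·(1−p*)^(3−k).
DDD: M=42.6600, payoff=0.0000, prob=0.001953
UDD: M=59.9400, payoff=3.8686, prob=0.013672
DUD: M=47.3526, payoff=3.8686, prob=0.013672
UUD: M=66.5334, payoff=0.0000, prob=0.095703
DDU: M=42.6600, payoff=3.8686, prob=0.013672
UDU: M=59.9400, payoff=19.0214, prob=0.095703
DUU: M=52.5614, payoff=19.0214, prob=0.095703
UUU: M=73.8521, payoff=0.0000, prob=0.669922
Price = Σ prob·payoff / R^3 = 3.799483 / 1.225043 = 3.1015

price = 3.1015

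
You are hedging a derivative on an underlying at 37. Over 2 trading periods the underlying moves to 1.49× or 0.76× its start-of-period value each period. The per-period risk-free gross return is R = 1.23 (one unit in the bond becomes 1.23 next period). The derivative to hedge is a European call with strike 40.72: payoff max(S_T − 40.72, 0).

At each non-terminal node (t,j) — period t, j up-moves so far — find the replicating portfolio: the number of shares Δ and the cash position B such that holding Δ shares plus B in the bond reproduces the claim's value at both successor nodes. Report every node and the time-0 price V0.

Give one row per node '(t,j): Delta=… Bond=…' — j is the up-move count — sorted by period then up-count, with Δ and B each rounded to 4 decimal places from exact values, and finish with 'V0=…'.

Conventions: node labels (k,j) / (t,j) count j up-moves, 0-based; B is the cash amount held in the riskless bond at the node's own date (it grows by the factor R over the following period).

(0,0): Delta=0.7926 Bond=-17.6179
(1,0): Delta=0.0574 Bond=-0.9978
(1,1): Delta=1.0000 Bond=-33.1057
V0=11.7072

Under the risk-neutral measure, an up-move has probability p* = (R−d)/(u−d) = 0.6438 and values discount at R = 1.23.
Expiry values: V(2,0)=0.0000, V(2,1)=1.1788, V(2,2)=41.4237
(1,0): S=28.1200. Δ = (V_up−V_dn)/(S_up−S_dn) = (1.1788−0.0000)/(41.8988−21.3712) = 0.0574. V = [p*·1.1788 + (1−p*)·0.0000]/1.23 = 0.6170. B = V − Δ·S = -0.9978.
(1,1): S=55.1300. Δ = (V_up−V_dn)/(S_up−S_dn) = (41.4237−1.1788)/(82.1437−41.8988) = 1.0000. V = [p*·41.4237 + (1−p*)·1.1788]/1.23 = 22.0243. B = V − Δ·S = -33.1057.
(0,0): S=37.0000. Δ = (V_up−V_dn)/(S_up−S_dn) = (22.0243−0.6170)/(55.1300−28.1200) = 0.7926. V = [p*·22.0243 + (1−p*)·0.6170]/1.23 = 11.7072. B = V − Δ·S = -17.6179.
Verification: the root portfolio costs Δ(0,0)·S0 + B(0,0) = 11.7072, matching V0.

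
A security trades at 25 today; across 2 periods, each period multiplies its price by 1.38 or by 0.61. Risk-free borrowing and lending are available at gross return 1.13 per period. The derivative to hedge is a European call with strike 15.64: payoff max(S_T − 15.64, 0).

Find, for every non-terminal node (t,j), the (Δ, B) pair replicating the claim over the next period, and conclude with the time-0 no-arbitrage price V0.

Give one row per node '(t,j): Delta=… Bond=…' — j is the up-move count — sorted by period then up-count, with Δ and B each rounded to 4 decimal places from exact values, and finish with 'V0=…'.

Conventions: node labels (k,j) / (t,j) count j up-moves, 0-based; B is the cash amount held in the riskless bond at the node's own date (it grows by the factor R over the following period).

(0,0): Delta=0.9054 Bond=-9.3604
(1,0): Delta=0.4603 Bond=-3.7893
(1,1): Delta=1.0000 Bond=-13.8407
V0=13.2748

Since d<R<u, set p* = (R−d)/(u−d) = 0.6753; price each node as the discounted p*-expectation of its children.
Payoffs at expiry: V(2,0)=0.0000, V(2,1)=5.4050, V(2,2)=31.9700
(1,0): S=15.2500. Δ = (V_up−V_dn)/(S_up−S_dn) = (5.4050−0.0000)/(21.0450−9.3025) = 0.4603. V = [p*·5.4050 + (1−p*)·0.0000]/1.13 = 3.2302. B = V − Δ·S = -3.7893.
(1,1): S=34.5000. Δ = (V_up−V_dn)/(S_up−S_dn) = (31.9700−5.4050)/(47.6100−21.0450) = 1.0000. V = [p*·31.9700 + (1−p*)·5.4050]/1.13 = 20.6593. B = V − Δ·S = -13.8407.
(0,0): S=25.0000. Δ = (V_up−V_dn)/(S_up−S_dn) = (20.6593−3.2302)/(34.5000−15.2500) = 0.9054. V = [p*·20.6593 + (1−p*)·3.2302]/1.13 = 13.2748. B = V − Δ·S = -9.3604.
As a check, the time-0 holding Δ(0,0)·S0 + B(0,0) comes to 13.2748 — exactly V0.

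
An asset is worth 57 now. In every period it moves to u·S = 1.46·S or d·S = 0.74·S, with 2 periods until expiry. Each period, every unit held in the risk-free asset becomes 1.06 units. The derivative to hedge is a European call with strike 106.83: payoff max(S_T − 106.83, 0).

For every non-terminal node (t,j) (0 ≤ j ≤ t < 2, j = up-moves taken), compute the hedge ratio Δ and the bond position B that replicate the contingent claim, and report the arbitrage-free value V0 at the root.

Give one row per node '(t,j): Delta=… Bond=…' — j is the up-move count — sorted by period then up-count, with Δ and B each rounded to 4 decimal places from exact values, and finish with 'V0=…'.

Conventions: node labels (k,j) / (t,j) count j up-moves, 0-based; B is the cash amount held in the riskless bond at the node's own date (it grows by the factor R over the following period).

Since d<R<u, set p* = (R−d)/(u−d) = 0.4444; price each node as the discounted p*-expectation of its children.
Expiry values: V(2,0)=0.0000, V(2,1)=0.0000, V(2,2)=14.6712
  t=1,j=0: stock 42.1800 → up 61.5828 (V=0.0000), down 31.2132 (V=0.0000). Price 0.0000; hedge Δ=0.0000, bond B=0.0000.
  t=1,j=1: stock 83.2200 → up 121.5012 (V=14.6712), down 61.5828 (V=0.0000). Price 6.1514; hedge Δ=0.2449, bond B=-14.2252.
  t=0,j=0: stock 57.0000 → up 83.2200 (V=6.1514), down 42.1800 (V=0.0000). Price 2.5792; hedge Δ=0.1499, bond B=-5.9645.
Sanity check at the root: Δ(0,0)·S0 + B(0,0) reproduces V0 = 2.5792.

(0,0): Delta=0.1499 Bond=-5.9645
(1,0): Delta=0.0000 Bond=0.0000
(1,1): Delta=0.2449 Bond=-14.2252
V0=2.5792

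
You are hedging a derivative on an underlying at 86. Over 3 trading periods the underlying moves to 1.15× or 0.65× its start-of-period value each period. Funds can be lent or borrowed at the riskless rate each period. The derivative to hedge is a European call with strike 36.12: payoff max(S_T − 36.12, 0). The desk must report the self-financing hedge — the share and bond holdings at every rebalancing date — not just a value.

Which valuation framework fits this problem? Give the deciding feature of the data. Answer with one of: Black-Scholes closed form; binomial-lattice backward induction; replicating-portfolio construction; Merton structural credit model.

framework: replicating-portfolio construction

Key observation: since the answer must list Δ and B at each node of the 1.15/0.65 lattice on 86, the replicating-portfolio method — solving the two-state system at every node — is the one that applies.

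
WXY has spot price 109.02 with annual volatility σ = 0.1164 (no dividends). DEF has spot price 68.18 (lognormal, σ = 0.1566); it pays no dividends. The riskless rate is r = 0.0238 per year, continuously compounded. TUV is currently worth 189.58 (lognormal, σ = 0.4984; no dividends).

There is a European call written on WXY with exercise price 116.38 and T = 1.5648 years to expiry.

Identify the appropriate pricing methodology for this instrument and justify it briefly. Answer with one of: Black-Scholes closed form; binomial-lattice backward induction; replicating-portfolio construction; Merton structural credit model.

framework: Black-Scholes closed form

Key observation: a European claim on WXY (strike 116.38) — a lognormal (GBM) underlying with constant rate and volatility — has an exact closed-form value; no lattice or capital structure is involved.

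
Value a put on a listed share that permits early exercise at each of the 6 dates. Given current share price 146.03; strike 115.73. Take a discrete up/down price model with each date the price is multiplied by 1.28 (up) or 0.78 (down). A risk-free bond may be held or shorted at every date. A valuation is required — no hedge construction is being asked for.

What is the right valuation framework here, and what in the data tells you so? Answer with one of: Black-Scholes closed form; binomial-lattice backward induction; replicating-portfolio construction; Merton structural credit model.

Key observation: the defining feature is the embedded early-exercise option across 6 discrete dates on the spot-146.03 tree; pricing the strike-115.73 put means working backward with an exercise test at every node.

framework: binomial-lattice backward induction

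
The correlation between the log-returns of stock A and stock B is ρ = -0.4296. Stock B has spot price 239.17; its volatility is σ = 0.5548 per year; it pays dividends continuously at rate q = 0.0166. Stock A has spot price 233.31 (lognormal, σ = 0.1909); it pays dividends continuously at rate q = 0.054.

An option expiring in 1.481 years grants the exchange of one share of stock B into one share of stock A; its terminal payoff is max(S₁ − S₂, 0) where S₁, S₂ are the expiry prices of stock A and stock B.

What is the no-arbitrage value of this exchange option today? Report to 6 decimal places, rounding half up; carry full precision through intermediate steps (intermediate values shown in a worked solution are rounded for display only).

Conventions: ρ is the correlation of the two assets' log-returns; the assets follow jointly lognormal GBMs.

σ_eff = √(σ₁² + σ₂² − 2ρσ₁σ₂) = √(0.1909² + 0.5548² − 2·-0.4296·0.1909·0.5548) = 0.659731
d₁ = (ln(S₁/S₂) + (q₂ − q₁ + σ_eff²/2)T) / (σ_eff√T) = (ln(233.31/239.17) + (0.0166 − 0.054 + 0.217622)·1.481) / 0.802868 = 0.301547
d₂ = d₁ − σ_eff√T = 0.301547 − 0.802868 = -0.501321
N(d₁) = 0.618501,  N(d₂) = 0.308073
V = S₁·e^{−q₁T}·N(d₁) − S₂·e^{−q₂T}·N(d₂) = 133.211525 − 71.892377 = 61.319148
Key observation: no risk-free rate is needed — with the second asset as numeraire the exchange option is a call on the ratio S₁/S₂, and r cancels out of the value.

exchange price = 61.319148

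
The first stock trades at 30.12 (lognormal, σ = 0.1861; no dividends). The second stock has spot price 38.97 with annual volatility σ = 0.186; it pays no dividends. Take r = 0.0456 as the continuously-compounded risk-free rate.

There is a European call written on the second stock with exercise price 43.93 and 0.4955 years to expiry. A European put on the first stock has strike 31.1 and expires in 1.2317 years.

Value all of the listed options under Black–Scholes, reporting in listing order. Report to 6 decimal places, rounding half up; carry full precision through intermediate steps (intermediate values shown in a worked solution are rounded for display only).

price(the second stock call K=43.93) = 0.710894
price(the first stock put K=31.1) = 2.105177

[the second stock call K=43.93]
σ√T = 0.186·√0.4955 = 0.130929
d₁ = (ln(S/K) + (r+σ²/2)T) / (σ√T) = (ln(38.97/43.93) + (0.0456+0.186²/2)·0.4955) / 0.130929 = (-0.119805 + 0.031166) / 0.130929 = -0.677005
d₂ = d₁ − σ√T = -0.677005 − 0.130929 = -0.807934
e^{−rT} = 0.977659
N(d₁) = 0.249201,  N(d₂) = 0.209564
price = S·N(d₁) − K·e^{−rT}·N(d₂) = 9.711377 − 9.000483 = 0.710894
[the first stock put K=31.1]
σ√T = 0.1861·√1.2317 = 0.206537
d₁ = (ln(S/K) + (r+σ²/2)T) / (σ√T) = (ln(30.12/31.1) + (0.0456+0.1861²/2)·1.2317) / 0.206537 = (-0.032018 + 0.077494) / 0.206537 = 0.220183
d₂ = d₁ − σ√T = 0.220183 − 0.206537 = 0.013645
e^{−rT} = 0.945383
N(−d₁) = 0.412864,  N(−d₂) = 0.494557
price = K·e^{−rT}·N(−d₂) − S·N(−d₁) = 14.540654 − 12.435477 = 2.105177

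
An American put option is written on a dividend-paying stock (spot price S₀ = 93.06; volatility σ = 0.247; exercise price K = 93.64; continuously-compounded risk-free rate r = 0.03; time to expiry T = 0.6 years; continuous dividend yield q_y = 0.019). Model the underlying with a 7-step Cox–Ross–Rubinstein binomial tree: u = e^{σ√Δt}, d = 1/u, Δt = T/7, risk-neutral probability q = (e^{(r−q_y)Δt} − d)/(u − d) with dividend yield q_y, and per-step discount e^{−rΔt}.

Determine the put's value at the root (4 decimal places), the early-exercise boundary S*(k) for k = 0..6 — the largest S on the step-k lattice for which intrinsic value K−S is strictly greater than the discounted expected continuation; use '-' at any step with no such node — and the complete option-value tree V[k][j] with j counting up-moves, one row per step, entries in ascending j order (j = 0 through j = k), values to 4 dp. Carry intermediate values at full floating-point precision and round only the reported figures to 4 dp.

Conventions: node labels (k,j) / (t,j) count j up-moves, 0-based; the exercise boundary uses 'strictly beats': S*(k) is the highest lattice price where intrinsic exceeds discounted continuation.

price = 7.3154
boundary = - - - - 69.6852 74.9111 80.5289
tree:
7.3154
10.3851 4.1390
14.2698 6.3714 1.8228
18.8836 9.5130 3.1147 0.4793
23.9548 13.6719 5.2074 0.9394 0.0000
28.8162 18.7289 8.4478 1.8412 0.0000 0.0000
33.3384 23.9548 13.1111 3.6084 0.0000 0.0000 0.0000
37.5451 28.8162 18.7289 7.0720 0.0000 0.0000 0.0000 0.0000

params: Δt=0.08571 u=1.07499 d=0.93024 q=0.48845 e^(-rΔt)=0.99743
t_7 payoffs: 37.5451 28.8162 18.7289 7.0720 0.0000 0.0000 0.0000 0.0000
t_6: node(6,0) S=60.3016 payoff=33.3384 vs cont=33.1960 → 33.3384 [stop]  node(6,1) S=69.6852 payoff=23.9548 vs cont=23.8277 → 23.9548 [stop]  node(6,2) S=80.5289 payoff=13.1111 vs cont=13.0017 → 13.1111 [stop]  node(6,3) S=93.0600 payoff=0.5800 vs cont=3.6084 → 3.6084 [wait]  node(6,4) S=107.5411 payoff=0.0000 vs cont=0.0000 → 0.0000 [wait]  node(6,5) S=124.2755 payoff=0.0000 vs cont=0.0000 → 0.0000 [wait]  node(6,6) S=143.6141 payoff=0.0000 vs cont=0.0000 → 0.0000 [wait]  ⇒ S*(6)=80.5289
t_5: node(5,0) S=64.8238 payoff=28.8162 vs cont=28.6812 → 28.8162 [stop]  node(5,1) S=74.9111 payoff=18.7289 vs cont=18.6103 → 18.7289 [stop]  node(5,2) S=86.5680 payoff=7.0720 vs cont=8.4478 → 8.4478 [wait]  node(5,3) S=100.0389 payoff=0.0000 vs cont=1.8412 → 1.8412 [wait]  node(5,4) S=115.6059 payoff=0.0000 vs cont=0.0000 → 0.0000 [wait]  node(5,5) S=133.5953 payoff=0.0000 vs cont=0.0000 → 0.0000 [wait]  ⇒ S*(5)=74.9111
t_4: node(4,0) S=69.6852 payoff=23.9548 vs cont=23.8277 → 23.9548 [stop]  node(4,1) S=80.5289 payoff=13.1111 vs cont=13.6719 → 13.6719 [wait]  node(4,2) S=93.0600 payoff=0.5800 vs cont=5.2074 → 5.2074 [wait]  node(4,3) S=107.5411 payoff=0.0000 vs cont=0.9394 → 0.9394 [wait]  node(4,4) S=124.2755 payoff=0.0000 vs cont=0.0000 → 0.0000 [wait]  ⇒ S*(4)=69.6852
t_3: node(3,0) S=74.9111 payoff=18.7289 vs cont=18.8836 → 18.8836 [wait]  node(3,1) S=86.5680 payoff=7.0720 vs cont=9.5130 → 9.5130 [wait]  node(3,2) S=100.0389 payoff=0.0000 vs cont=3.1147 → 3.1147 [wait]  node(3,3) S=115.6059 payoff=0.0000 vs cont=0.4793 → 0.4793 [wait]  ⇒ S*(3)=-
t_2: node(2,0) S=80.5289 payoff=13.1111 vs cont=14.2698 → 14.2698 [wait]  node(2,1) S=93.0600 payoff=0.5800 vs cont=6.3714 → 6.3714 [wait]  node(2,2) S=107.5411 payoff=0.0000 vs cont=1.8228 → 1.8228 [wait]  ⇒ S*(2)=-
t_1: node(1,0) S=86.5680 payoff=7.0720 vs cont=10.3851 → 10.3851 [wait]  node(1,1) S=100.0389 payoff=0.0000 vs cont=4.1390 → 4.1390 [wait]  ⇒ S*(1)=-
t_0: node(0,0) S=93.0600 payoff=0.5800 vs cont=7.3154 → 7.3154 [wait]  ⇒ S*(0)=-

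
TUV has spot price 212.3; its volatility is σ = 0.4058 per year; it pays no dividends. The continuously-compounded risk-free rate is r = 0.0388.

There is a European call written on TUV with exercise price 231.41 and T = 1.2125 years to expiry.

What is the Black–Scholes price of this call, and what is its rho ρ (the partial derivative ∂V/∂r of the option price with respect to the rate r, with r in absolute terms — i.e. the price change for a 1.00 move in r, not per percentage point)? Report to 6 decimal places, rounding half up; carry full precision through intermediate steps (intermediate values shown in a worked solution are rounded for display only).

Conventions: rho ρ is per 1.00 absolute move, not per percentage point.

σ√T = 0.4058·√1.2125 = 0.446841
d₁ = (ln(S/K) + (r+σ²/2)T) / (σ√T) = (ln(212.3/231.41) + (0.0388+0.4058²/2)·1.2125) / 0.446841 = (-0.086191 + 0.146878) / 0.446841 = 0.135815
d₂ = d₁ − σ√T = 0.135815 − 0.446841 = -0.311026
e^{−rT} = 0.954044
N(d₁) = 0.554016,  N(d₂) = 0.377890
Call price V = S·N(d₁) − K·e^{−rT}·N(d₂) = 117.617653 − 83.428937 = 34.188716
ρ = K·T·e^{−rT}·N(d₂) = 101.157586

price = 34.188716
ρ = 101.157586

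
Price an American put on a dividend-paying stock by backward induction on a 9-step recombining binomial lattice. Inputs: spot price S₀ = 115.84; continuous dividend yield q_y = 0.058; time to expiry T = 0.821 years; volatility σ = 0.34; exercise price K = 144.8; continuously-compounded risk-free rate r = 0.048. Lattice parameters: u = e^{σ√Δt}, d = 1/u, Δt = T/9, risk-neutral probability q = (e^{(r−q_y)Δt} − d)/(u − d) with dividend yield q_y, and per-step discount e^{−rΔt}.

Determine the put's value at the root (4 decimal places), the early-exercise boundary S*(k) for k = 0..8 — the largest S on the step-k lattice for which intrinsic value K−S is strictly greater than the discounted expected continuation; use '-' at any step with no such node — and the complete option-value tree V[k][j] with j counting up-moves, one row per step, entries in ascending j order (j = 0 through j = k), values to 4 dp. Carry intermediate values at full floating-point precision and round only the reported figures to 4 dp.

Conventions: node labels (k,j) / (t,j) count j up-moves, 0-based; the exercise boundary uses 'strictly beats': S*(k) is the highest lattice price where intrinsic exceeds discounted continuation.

Δt=0.09122, u=1.10815, d=0.90241, q=0.46992, disc=e^(-rΔt)=0.99563
k=9 terminal: V=max(K-S,0) → 98.8296 88.3487 75.4783 59.6734 40.2652 16.4321 0.0000 0.0000 0.0000 0.0000
k=8: j=0 S=50.9420 intr=93.8580 cont=93.4942 V=93.8580[EX]; j=1 S=62.5564 intr=82.2436 cont=81.9411 V=82.2436[EX]; j=2 S=76.8188 intr=67.9812 cont=67.7540 V=67.9812[EX]; j=3 S=94.3328 intr=50.4672 cont=50.3323 V=50.4672[EX]; j=4 S=115.8400 intr=28.9600 cont=28.9386 V=28.9600[EX]; j=5 S=142.2506 intr=2.5494 cont=8.6723 V=8.6723[hold]; j=6 S=174.6827 intr=0.0000 cont=0.0000 V=0.0000[hold]; j=7 S=214.5090 intr=0.0000 cont=0.0000 V=0.0000[hold]; j=8 S=263.4153 intr=0.0000 cont=0.0000 V=0.0000[hold]  S*(8)=115.8400
k=7: j=0 S=56.4513 intr=88.3487 cont=88.0140 V=88.3487[EX]; j=1 S=69.3217 intr=75.4783 cont=75.2114 V=75.4783[EX]; j=2 S=85.1266 intr=59.6734 cont=59.4900 V=59.6734[EX]; j=3 S=104.5348 intr=40.2652 cont=40.1842 V=40.2652[EX]; j=4 S=128.3679 intr=16.4321 cont=19.3416 V=19.3416[hold]; j=5 S=157.6348 intr=0.0000 cont=4.5770 V=4.5770[hold]; j=6 S=193.5743 intr=0.0000 cont=0.0000 V=0.0000[hold]; j=7 S=237.7077 intr=0.0000 cont=0.0000 V=0.0000[hold]  S*(7)=104.5348
k=6: j=0 S=62.5564 intr=82.2436 cont=81.9411 V=82.2436[EX]; j=1 S=76.8188 intr=67.9812 cont=67.7540 V=67.9812[EX]; j=2 S=94.3328 intr=50.4672 cont=50.3323 V=50.4672[EX]; j=3 S=115.8400 intr=28.9600 cont=30.2999 V=30.2999[hold]; j=4 S=142.2506 intr=2.5494 cont=12.3492 V=12.3492[hold]; j=5 S=174.6827 intr=0.0000 cont=2.4156 V=2.4156[hold]; j=6 S=214.5090 intr=0.0000 cont=0.0000 V=0.0000[hold]  S*(6)=94.3328
k=5: j=0 S=69.3217 intr=75.4783 cont=75.2114 V=75.4783[EX]; j=1 S=85.1266 intr=59.6734 cont=59.4900 V=59.6734[EX]; j=2 S=104.5348 intr=40.2652 cont=40.8111 V=40.8111[hold]; j=3 S=128.3679 intr=16.4321 cont=21.7690 V=21.7690[hold]; j=4 S=157.6348 intr=0.0000 cont=7.6476 V=7.6476[hold]; j=5 S=193.5743 intr=0.0000 cont=1.2748 V=1.2748[hold]  S*(5)=85.1266
k=4: j=0 S=76.8188 intr=67.9812 cont=67.7540 V=67.9812[EX]; j=1 S=94.3328 intr=50.4672 cont=50.5877 V=50.5877[hold]; j=2 S=115.8400 intr=28.9600 cont=31.7237 V=31.7237[hold]; j=3 S=142.2506 intr=2.5494 cont=15.0670 V=15.0670[hold]; j=4 S=174.6827 intr=0.0000 cont=4.6326 V=4.6326[hold]  S*(4)=76.8188
k=3: j=0 S=85.1266 intr=59.6734 cont=59.5464 V=59.6734[EX]; j=1 S=104.5348 intr=40.2652 cont=41.5408 V=41.5408[hold]; j=2 S=128.3679 intr=16.4321 cont=23.7920 V=23.7920[hold]; j=3 S=157.6348 intr=0.0000 cont=10.1193 V=10.1193[hold]  S*(3)=85.1266
k=2: j=0 S=94.3328 intr=50.4672 cont=50.9291 V=50.9291[hold]; j=1 S=115.8400 intr=28.9600 cont=33.0553 V=33.0553[hold]; j=2 S=142.2506 intr=2.5494 cont=17.2911 V=17.2911[hold]  S*(2)=-
k=1: j=0 S=104.5348 intr=40.2652 cont=42.3441 V=42.3441[hold]; j=1 S=128.3679 intr=16.4321 cont=25.5353 V=25.5353[hold]  S*(1)=-
k=0: j=0 S=115.8400 intr=28.9600 cont=34.2948 V=34.2948[hold]  S*(0)=-

price = 34.2948
boundary = - - - 85.1266 76.8188 85.1266 94.3328 104.5348 115.8400
tree:
34.2948
42.3441 25.5353
50.9291 33.0553 17.2911
59.6734 41.5408 23.7920 10.1193
67.9812 50.5877 31.7237 15.0670 4.6326
75.4783 59.6734 40.8111 21.7690 7.6476 1.2748
82.2436 67.9812 50.4672 30.2999 12.3492 2.4156 0.0000
88.3487 75.4783 59.6734 40.2652 19.3416 4.5770 0.0000 0.0000
93.8580 82.2436 67.9812 50.4672 28.9600 8.6723 0.0000 0.0000 0.0000
98.8296 88.3487 75.4783 59.6734 40.2652 16.4321 0.0000 0.0000 0.0000 0.0000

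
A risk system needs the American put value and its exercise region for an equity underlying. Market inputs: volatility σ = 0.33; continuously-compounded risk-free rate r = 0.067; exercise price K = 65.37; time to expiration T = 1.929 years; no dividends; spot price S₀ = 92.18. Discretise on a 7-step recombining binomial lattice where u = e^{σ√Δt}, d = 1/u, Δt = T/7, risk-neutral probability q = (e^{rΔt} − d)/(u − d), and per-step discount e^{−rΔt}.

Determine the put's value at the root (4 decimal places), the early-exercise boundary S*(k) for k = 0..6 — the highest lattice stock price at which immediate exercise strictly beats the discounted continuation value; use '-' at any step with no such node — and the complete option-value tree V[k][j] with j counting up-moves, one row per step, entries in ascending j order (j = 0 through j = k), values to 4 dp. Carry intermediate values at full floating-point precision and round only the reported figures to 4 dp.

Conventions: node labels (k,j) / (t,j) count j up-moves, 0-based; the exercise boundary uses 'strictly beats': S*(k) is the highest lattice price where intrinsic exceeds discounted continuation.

price = 2.9723
boundary = - - - - 46.0999 38.7673 46.0999
tree:
2.9723
4.9603 1.1732
8.0691 2.1583 0.2709
12.7185 3.9024 0.5635 0.0000
19.2701 6.8963 1.1721 0.0000 0.0000
26.6027 11.8046 2.4382 0.0000 0.0000 0.0000
32.7690 19.2701 5.0719 0.0000 0.0000 0.0000 0.0000
37.9544 26.6027 10.5506 0.0000 0.0000 0.0000 0.0000 0.0000

Δt=0.27557  u=1.18914  d=0.84094  q=0.51032  discount=0.98171
step 7 (expiry): payoffs max(K−S,0) = 37.9544 26.6027 10.5506 0.0000 0.0000 0.0000 0.0000 0.0000
step 6: (k=6,j=0): S=32.6010, K−S=32.7690, hold=31.5731 ⇒ V=32.7690 exercise | (k=6,j=1): S=46.0999, K−S=19.2701, hold=18.0742 ⇒ V=19.2701 exercise | (k=6,j=2): S=65.1881, K−S=0.1819, hold=5.0719 ⇒ V=5.0719 continue | (k=6,j=3): S=92.1800, K−S=0.0000, hold=0.0000 ⇒ V=0.0000 continue | (k=6,j=4): S=130.3482, K−S=0.0000, hold=0.0000 ⇒ V=0.0000 continue | (k=6,j=5): S=184.3205, K−S=0.0000, hold=0.0000 ⇒ V=0.0000 continue | (k=6,j=6): S=260.6405, K−S=0.0000, hold=0.0000 ⇒ V=0.0000 continue  boundary S*=46.0999
step 5: (k=5,j=0): S=38.7673, K−S=26.6027, hold=25.4068 ⇒ V=26.6027 exercise | (k=5,j=1): S=54.8194, K−S=10.5506, hold=11.8046 ⇒ V=11.8046 continue | (k=5,j=2): S=77.5180, K−S=0.0000, hold=2.4382 ⇒ V=2.4382 continue | (k=5,j=3): S=109.6152, K−S=0.0000, hold=0.0000 ⇒ V=0.0000 continue | (k=5,j=4): S=155.0027, K−S=0.0000, hold=0.0000 ⇒ V=0.0000 continue | (k=5,j=5): S=219.1834, K−S=0.0000, hold=0.0000 ⇒ V=0.0000 continue  boundary S*=38.7673
step 4: (k=4,j=0): S=46.0999, K−S=19.2701, hold=18.7024 ⇒ V=19.2701 exercise | (k=4,j=1): S=65.1881, K−S=0.1819, hold=6.8963 ⇒ V=6.8963 continue | (k=4,j=2): S=92.1800, K−S=0.0000, hold=1.1721 ⇒ V=1.1721 continue | (k=4,j=3): S=130.3482, K−S=0.0000, hold=0.0000 ⇒ V=0.0000 continue | (k=4,j=4): S=184.3205, K−S=0.0000, hold=0.0000 ⇒ V=0.0000 continue  boundary S*=46.0999
step 3: (k=3,j=0): S=54.8194, K−S=10.5506, hold=12.7185 ⇒ V=12.7185 continue | (k=3,j=1): S=77.5180, K−S=0.0000, hold=3.9024 ⇒ V=3.9024 continue | (k=3,j=2): S=109.6152, K−S=0.0000, hold=0.5635 ⇒ V=0.5635 continue | (k=3,j=3): S=155.0027, K−S=0.0000, hold=0.0000 ⇒ V=0.0000 continue  boundary S*=-
step 2: (k=2,j=0): S=65.1881, K−S=0.1819, hold=8.0691 ⇒ V=8.0691 continue | (k=2,j=1): S=92.1800, K−S=0.0000, hold=2.1583 ⇒ V=2.1583 continue | (k=2,j=2): S=130.3482, K−S=0.0000, hold=0.2709 ⇒ V=0.2709 continue  boundary S*=-
step 1: (k=1,j=0): S=77.5180, K−S=0.0000, hold=4.9603 ⇒ V=4.9603 continue | (k=1,j=1): S=109.6152, K−S=0.0000, hold=1.1732 ⇒ V=1.1732 continue  boundary S*=-
step 0: (k=0,j=0): S=92.1800, K−S=0.0000, hold=2.9723 ⇒ V=2.9723 continue  boundary S*=-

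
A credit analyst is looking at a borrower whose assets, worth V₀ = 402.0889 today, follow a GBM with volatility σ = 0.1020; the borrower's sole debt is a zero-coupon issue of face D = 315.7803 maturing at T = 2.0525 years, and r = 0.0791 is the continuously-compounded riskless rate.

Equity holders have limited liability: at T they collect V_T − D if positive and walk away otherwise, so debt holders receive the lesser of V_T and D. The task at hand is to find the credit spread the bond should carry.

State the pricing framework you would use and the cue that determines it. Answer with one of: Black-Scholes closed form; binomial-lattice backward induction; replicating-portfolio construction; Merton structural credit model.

framework: Merton structural credit model

Key observation: the data describe a firm's assets (V₀ = 402.0889, GBM) and a single zero-coupon debt of face 315.7803, so credit quantities follow from equity-as-call in the structural model.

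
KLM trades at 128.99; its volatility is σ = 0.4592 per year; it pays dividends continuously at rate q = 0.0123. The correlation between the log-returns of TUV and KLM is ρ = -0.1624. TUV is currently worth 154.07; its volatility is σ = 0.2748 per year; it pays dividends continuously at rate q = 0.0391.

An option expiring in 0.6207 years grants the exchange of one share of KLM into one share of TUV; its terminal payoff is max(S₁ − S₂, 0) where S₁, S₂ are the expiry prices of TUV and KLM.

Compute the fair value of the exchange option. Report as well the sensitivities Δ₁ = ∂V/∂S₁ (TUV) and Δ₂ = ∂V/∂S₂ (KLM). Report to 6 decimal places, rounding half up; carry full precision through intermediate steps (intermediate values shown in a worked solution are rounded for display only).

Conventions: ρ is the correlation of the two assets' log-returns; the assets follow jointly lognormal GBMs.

σ_eff = √(σ₁² + σ₂² − 2ρσ₁σ₂) = √(0.2748² + 0.4592² − 2·-0.1624·0.2748·0.4592) = 0.572159
d₁ = (ln(S₁/S₂) + (q₂ − q₁ + σ_eff²/2)T) / (σ_eff√T) = (ln(154.07/128.99) + (0.0123 − 0.0391 + 0.163683)·0.6207) / 0.450772 = 0.582634
d₂ = d₁ − σ_eff√T = 0.582634 − 0.450772 = 0.131861
N(d₁) = 0.719930,  N(d₂) = 0.552453
V = S₁·e^{−q₁T}·N(d₁) − S₂·e^{−q₂T}·N(d₂) = 108.260085 − 70.718940 = 37.541145
Key observation: r never enters — measured in units of KLM, the claim is a call on S₁/S₂ struck at 1, so only the dividend yields and σ_eff matter.
Δ₁ = e^{−q₁T}·N(d₁) = 0.702668;  Δ₂ = −e^{−q₂T}·N(d₂) = -0.548251

exchange price = 37.541145
Δ1 = 0.702668
Δ2 = -0.548251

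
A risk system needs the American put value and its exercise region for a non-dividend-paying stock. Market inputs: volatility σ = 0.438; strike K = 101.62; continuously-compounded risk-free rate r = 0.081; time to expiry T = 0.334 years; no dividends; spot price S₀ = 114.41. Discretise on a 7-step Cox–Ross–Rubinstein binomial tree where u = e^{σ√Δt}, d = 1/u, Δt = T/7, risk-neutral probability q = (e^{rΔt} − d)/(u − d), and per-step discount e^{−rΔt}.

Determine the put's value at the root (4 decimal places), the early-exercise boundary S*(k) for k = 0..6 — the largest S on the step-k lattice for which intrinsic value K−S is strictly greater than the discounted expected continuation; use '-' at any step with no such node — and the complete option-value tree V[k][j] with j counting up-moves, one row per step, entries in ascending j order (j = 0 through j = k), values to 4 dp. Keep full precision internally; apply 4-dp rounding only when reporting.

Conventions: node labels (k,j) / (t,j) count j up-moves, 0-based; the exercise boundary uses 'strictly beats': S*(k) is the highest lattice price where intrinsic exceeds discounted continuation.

Δt=0.04771  u=1.10040  d=0.90876  q=0.49631  discount=0.99614
step 7 (expiry): payoffs max(K−S,0) = 43.0593 30.7098 15.7561 0.0000 0.0000 0.0000 0.0000 0.0000
step 6: (k=6,j=0): S=64.4403, K−S=37.1797, hold=36.7877 ⇒ V=37.1797 exercise | (k=6,j=1): S=78.0296, K−S=23.5904, hold=23.1984 ⇒ V=23.5904 exercise | (k=6,j=2): S=94.4848, K−S=7.1352, hold=7.9056 ⇒ V=7.9056 continue | (k=6,j=3): S=114.4100, K−S=0.0000, hold=0.0000 ⇒ V=0.0000 continue | (k=6,j=4): S=138.5371, K−S=0.0000, hold=0.0000 ⇒ V=0.0000 continue | (k=6,j=5): S=167.7523, K−S=0.0000, hold=0.0000 ⇒ V=0.0000 continue | (k=6,j=6): S=203.1284, K−S=0.0000, hold=0.0000 ⇒ V=0.0000 continue  boundary S*=78.0296
step 5: (k=5,j=0): S=70.9102, K−S=30.7098, hold=30.3179 ⇒ V=30.7098 exercise | (k=5,j=1): S=85.8639, K−S=15.7561, hold=15.7450 ⇒ V=15.7561 exercise | (k=5,j=2): S=103.9712, K−S=0.0000, hold=3.9667 ⇒ V=3.9667 continue | (k=5,j=3): S=125.8969, K−S=0.0000, hold=0.0000 ⇒ V=0.0000 continue | (k=5,j=4): S=152.4465, K−S=0.0000, hold=0.0000 ⇒ V=0.0000 continue | (k=5,j=5): S=184.5948, K−S=0.0000, hold=0.0000 ⇒ V=0.0000 continue  boundary S*=85.8639
step 4: (k=4,j=0): S=78.0296, K−S=23.5904, hold=23.1984 ⇒ V=23.5904 exercise | (k=4,j=1): S=94.4848, K−S=7.1352, hold=9.8667 ⇒ V=9.8667 continue | (k=4,j=2): S=114.4100, K−S=0.0000, hold=1.9903 ⇒ V=1.9903 continue | (k=4,j=3): S=138.5371, K−S=0.0000, hold=0.0000 ⇒ V=0.0000 continue | (k=4,j=4): S=167.7523, K−S=0.0000, hold=0.0000 ⇒ V=0.0000 continue  boundary S*=78.0296
step 3: (k=3,j=0): S=85.8639, K−S=15.7561, hold=16.7145 ⇒ V=16.7145 continue | (k=3,j=1): S=103.9712, K−S=0.0000, hold=5.9346 ⇒ V=5.9346 continue | (k=3,j=2): S=125.8969, K−S=0.0000, hold=0.9986 ⇒ V=0.9986 continue | (k=3,j=3): S=152.4465, K−S=0.0000, hold=0.0000 ⇒ V=0.0000 continue  boundary S*=-
step 2: (k=2,j=0): S=94.4848, K−S=7.1352, hold=11.3206 ⇒ V=11.3206 continue | (k=2,j=1): S=114.4100, K−S=0.0000, hold=3.4714 ⇒ V=3.4714 continue | (k=2,j=2): S=138.5371, K−S=0.0000, hold=0.5011 ⇒ V=0.5011 continue  boundary S*=-
step 1: (k=1,j=0): S=103.9712, K−S=0.0000, hold=7.3963 ⇒ V=7.3963 continue | (k=1,j=1): S=125.8969, K−S=0.0000, hold=1.9895 ⇒ V=1.9895 continue  boundary S*=-
step 0: (k=0,j=0): S=114.4100, K−S=0.0000, hold=4.6947 ⇒ V=4.6947 continue  boundary S*=-

price = 4.6947
boundary = - - - - 78.0296 85.8639 78.0296
tree:
4.6947
7.3963 1.9895
11.3206 3.4714 0.5011
16.7145 5.9346 0.9986 0.0000
23.5904 9.8667 1.9903 0.0000 0.0000
30.7098 15.7561 3.9667 0.0000 0.0000 0.0000
37.1797 23.5904 7.9056 0.0000 0.0000 0.0000 0.0000
43.0593 30.7098 15.7561 0.0000 0.0000 0.0000 0.0000 0.0000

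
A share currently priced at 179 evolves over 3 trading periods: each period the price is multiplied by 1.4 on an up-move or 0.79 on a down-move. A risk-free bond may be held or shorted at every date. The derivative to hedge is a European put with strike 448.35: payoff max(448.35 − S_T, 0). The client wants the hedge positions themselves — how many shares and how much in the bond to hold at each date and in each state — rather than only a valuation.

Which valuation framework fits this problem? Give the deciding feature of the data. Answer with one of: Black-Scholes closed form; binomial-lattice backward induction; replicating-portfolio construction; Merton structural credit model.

framework: replicating-portfolio construction

Key observation: the mandate to exhibit the hedge at every date and state singles out the replicating-portfolio construction on the 3-period tree with factors 1.4 and 0.79 from 179.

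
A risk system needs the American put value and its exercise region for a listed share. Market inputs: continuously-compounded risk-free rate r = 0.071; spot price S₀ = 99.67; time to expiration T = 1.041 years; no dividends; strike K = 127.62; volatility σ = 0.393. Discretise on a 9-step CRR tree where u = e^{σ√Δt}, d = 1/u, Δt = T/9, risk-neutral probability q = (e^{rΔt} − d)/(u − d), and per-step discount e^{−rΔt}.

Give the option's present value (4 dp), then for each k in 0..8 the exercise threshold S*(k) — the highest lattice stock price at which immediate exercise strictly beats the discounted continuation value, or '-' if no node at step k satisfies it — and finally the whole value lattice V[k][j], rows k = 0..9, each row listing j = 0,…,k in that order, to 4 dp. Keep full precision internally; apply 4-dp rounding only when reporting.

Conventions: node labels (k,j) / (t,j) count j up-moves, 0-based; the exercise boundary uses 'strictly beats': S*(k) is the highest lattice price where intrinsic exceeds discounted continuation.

params: Δt=0.11567 u=1.14300 d=0.87489 q=0.49739 e^(-rΔt)=0.99182
t_9 payoffs: 97.6877 88.5148 76.5309 60.8743 40.4198 13.6969 0.0000 0.0000 0.0000 0.0000
t_8: node(8,0) S=34.2127 payoff=93.4073 vs cont=92.3635 → 93.4073 [stop]  node(8,1) S=44.6973 payoff=82.9227 vs cont=81.8789 → 82.9227 [stop]  node(8,2) S=58.3950 payoff=69.2250 vs cont=68.1812 → 69.2250 [stop]  node(8,3) S=76.2904 payoff=51.3296 vs cont=50.2858 → 51.3296 [stop]  node(8,4) S=99.6700 payoff=27.9500 vs cont=26.9062 → 27.9500 [stop]  node(8,5) S=130.2143 payoff=0.0000 vs cont=6.8279 → 6.8279 [wait]  node(8,6) S=170.1191 payoff=0.0000 vs cont=0.0000 → 0.0000 [wait]  node(8,7) S=222.2529 payoff=0.0000 vs cont=0.0000 → 0.0000 [wait]  node(8,8) S=290.3633 payoff=0.0000 vs cont=0.0000 → 0.0000 [wait]  ⇒ S*(8)=99.6700
t_7: node(7,0) S=39.1052 payoff=88.5148 vs cont=87.4710 → 88.5148 [stop]  node(7,1) S=51.0891 payoff=76.5309 vs cont=75.4871 → 76.5309 [stop]  node(7,2) S=66.7457 payoff=60.8743 vs cont=59.8306 → 60.8743 [stop]  node(7,3) S=87.2002 payoff=40.4198 vs cont=39.3761 → 40.4198 [stop]  node(7,4) S=113.9231 payoff=13.6969 vs cont=17.3014 → 17.3014 [wait]  node(7,5) S=148.8353 payoff=0.0000 vs cont=3.4037 → 3.4037 [wait]  node(7,6) S=194.4466 payoff=0.0000 vs cont=0.0000 → 0.0000 [wait]  node(7,7) S=254.0356 payoff=0.0000 vs cont=0.0000 → 0.0000 [wait]  ⇒ S*(7)=87.2002
t_6: node(6,0) S=44.6973 payoff=82.9227 vs cont=81.8789 → 82.9227 [stop]  node(6,1) S=58.3950 payoff=69.2250 vs cont=68.1812 → 69.2250 [stop]  node(6,2) S=76.2904 payoff=51.3296 vs cont=50.2858 → 51.3296 [stop]  node(6,3) S=99.6700 payoff=27.9500 vs cont=28.6844 → 28.6844 [wait]  node(6,4) S=130.2143 payoff=0.0000 vs cont=10.3038 → 10.3038 [wait]  node(6,5) S=170.1191 payoff=0.0000 vs cont=1.6967 → 1.6967 [wait]  node(6,6) S=222.2529 payoff=0.0000 vs cont=0.0000 → 0.0000 [wait]  ⇒ S*(6)=76.2904
t_5: node(5,0) S=51.0891 payoff=76.5309 vs cont=75.4871 → 76.5309 [stop]  node(5,1) S=66.7457 payoff=60.8743 vs cont=59.8306 → 60.8743 [stop]  node(5,2) S=87.2002 payoff=40.4198 vs cont=39.7384 → 40.4198 [stop]  node(5,3) S=113.9231 payoff=13.6969 vs cont=19.3822 → 19.3822 [wait]  node(5,4) S=148.8353 payoff=0.0000 vs cont=5.9735 → 5.9735 [wait]  node(5,5) S=194.4466 payoff=0.0000 vs cont=0.8458 → 0.8458 [wait]  ⇒ S*(5)=87.2002
t_4: node(4,0) S=58.3950 payoff=69.2250 vs cont=68.1812 → 69.2250 [stop]  node(4,1) S=76.2904 payoff=51.3296 vs cont=50.2858 → 51.3296 [stop]  node(4,2) S=99.6700 payoff=27.9500 vs cont=29.7109 → 29.7109 [wait]  node(4,3) S=130.2143 payoff=0.0000 vs cont=12.6089 → 12.6089 [wait]  node(4,4) S=170.1191 payoff=0.0000 vs cont=3.3950 → 3.3950 [wait]  ⇒ S*(4)=76.2904
t_3: node(3,0) S=66.7457 payoff=60.8743 vs cont=59.8306 → 60.8743 [stop]  node(3,1) S=87.2002 payoff=40.4198 vs cont=40.2448 → 40.4198 [stop]  node(3,2) S=113.9231 payoff=13.6969 vs cont=21.0311 → 21.0311 [wait]  node(3,3) S=148.8353 payoff=0.0000 vs cont=7.9603 → 7.9603 [wait]  ⇒ S*(3)=87.2002
t_2: node(2,0) S=76.2904 payoff=51.3296 vs cont=50.2858 → 51.3296 [stop]  node(2,1) S=99.6700 payoff=27.9500 vs cont=30.5243 → 30.5243 [wait]  node(2,2) S=130.2143 payoff=0.0000 vs cont=14.4110 → 14.4110 [wait]  ⇒ S*(2)=76.2904
t_1: node(1,0) S=87.2002 payoff=40.4198 vs cont=40.6460 → 40.6460 [wait]  node(1,1) S=113.9231 payoff=13.6969 vs cont=22.3256 → 22.3256 [wait]  ⇒ S*(1)=-
t_0: node(0,0) S=99.6700 payoff=27.9500 vs cont=31.2757 → 31.2757 [wait]  ⇒ S*(0)=-

price = 31.2757
boundary = - - 76.2904 87.2002 76.2904 87.2002 76.2904 87.2002 99.6700
tree:
31.2757
40.6460 22.3256
51.3296 30.5243 14.4110
60.8743 40.4198 21.0311 7.9603
69.2250 51.3296 29.7109 12.6089 3.3950
76.5309 60.8743 40.4198 19.3822 5.9735 0.8458
82.9227 69.2250 51.3296 28.6844 10.3038 1.6967 0.0000
88.5148 76.5309 60.8743 40.4198 17.3014 3.4037 0.0000 0.0000
93.4073 82.9227 69.2250 51.3296 27.9500 6.8279 0.0000 0.0000 0.0000
97.6877 88.5148 76.5309 60.8743 40.4198 13.6969 0.0000 0.0000 0.0000 0.0000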